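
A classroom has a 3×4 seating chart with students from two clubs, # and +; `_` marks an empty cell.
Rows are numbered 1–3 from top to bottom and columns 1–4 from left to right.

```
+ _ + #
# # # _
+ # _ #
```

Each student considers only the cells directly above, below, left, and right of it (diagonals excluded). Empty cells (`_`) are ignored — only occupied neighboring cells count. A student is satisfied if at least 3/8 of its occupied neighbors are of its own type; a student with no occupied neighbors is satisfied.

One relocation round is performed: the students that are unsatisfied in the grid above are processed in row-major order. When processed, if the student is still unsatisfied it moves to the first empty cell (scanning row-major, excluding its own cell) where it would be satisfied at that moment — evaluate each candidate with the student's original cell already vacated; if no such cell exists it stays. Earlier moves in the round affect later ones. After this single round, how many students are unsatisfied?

Initially unsatisfied (in order): (1,1), (1,3), (1,4), (2,1), (3,1).
  (1,1) → (1,2).
  (1,3) → (1,1).
  (1,4): now satisfied by earlier moves; stays.
  (2,1) → (1,3).
  (3,1) → (2,1).
Resulting grid:
+ + # #
+ # # _
_ # _ #
Unsatisfied now: (1,2).

1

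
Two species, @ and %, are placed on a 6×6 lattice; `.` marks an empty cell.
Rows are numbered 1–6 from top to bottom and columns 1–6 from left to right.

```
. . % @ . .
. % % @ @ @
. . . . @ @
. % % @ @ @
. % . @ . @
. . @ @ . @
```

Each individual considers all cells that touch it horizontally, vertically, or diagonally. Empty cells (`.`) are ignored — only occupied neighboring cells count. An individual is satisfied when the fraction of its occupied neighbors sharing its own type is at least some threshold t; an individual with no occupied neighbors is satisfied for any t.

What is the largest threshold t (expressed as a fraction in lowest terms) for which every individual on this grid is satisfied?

Row 1: (1,3)% 2/4 · (1,4)@ 2/4
Row 2: (2,2)% 2/2 · (2,3)% 2/4 · (2,4)@ 3/5 · (2,5)@ 5/5 · (2,6)@ 3/3
Row 3: (3,5)@ 7/7 · (3,6)@ 5/5
Row 4: (4,2)% 2/2 · (4,3)% 2/4 · (4,4)@ 3/4 · (4,5)@ 6/6 · (4,6)@ 4/4
Row 5: (5,2)% 2/3 · (5,4)@ 4/5 · (5,6)@ 3/3
Row 6: (6,3)@ 2/3 · (6,4)@ 2/2 · (6,6)@ 1/1
The smallest same-type fraction is 2/4 at (1,3), which reduces to 1/2. Any threshold above that leaves this individual unsatisfied.

1/2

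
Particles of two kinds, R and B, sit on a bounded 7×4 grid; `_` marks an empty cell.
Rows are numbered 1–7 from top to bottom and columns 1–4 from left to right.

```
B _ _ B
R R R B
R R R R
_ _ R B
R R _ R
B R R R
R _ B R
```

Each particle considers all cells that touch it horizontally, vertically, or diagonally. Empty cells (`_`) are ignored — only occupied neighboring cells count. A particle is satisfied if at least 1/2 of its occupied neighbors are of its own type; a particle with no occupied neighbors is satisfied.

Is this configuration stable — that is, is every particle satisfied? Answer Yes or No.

No

(1,1)B 0/2 unhappy
(1,4)B 1/2 ok
(2,1)R 3/4 ok
(2,2)R 5/6 ok
(2,3)R 4/6 ok
(2,4)B 1/4 unhappy
(3,1)R 3/3 ok
(3,2)R 6/6 ok
(3,3)R 5/7 ok
(3,4)R 3/5 ok
(4,3)R 5/6 ok
(4,4)B 0/4 unhappy
(5,1)R 2/3 ok
(5,2)R 4/5 ok
(5,4)R 3/4 ok
(6,1)B 0/4 unhappy
(6,2)R 4/6 ok
(6,3)R 5/6 ok
(6,4)R 3/4 ok
(7,1)R 1/2 ok
(7,3)B 0/4 unhappy
(7,4)R 2/3 ok
For instance (1,1) has only 0/2 same-type neighbors, below 1/2.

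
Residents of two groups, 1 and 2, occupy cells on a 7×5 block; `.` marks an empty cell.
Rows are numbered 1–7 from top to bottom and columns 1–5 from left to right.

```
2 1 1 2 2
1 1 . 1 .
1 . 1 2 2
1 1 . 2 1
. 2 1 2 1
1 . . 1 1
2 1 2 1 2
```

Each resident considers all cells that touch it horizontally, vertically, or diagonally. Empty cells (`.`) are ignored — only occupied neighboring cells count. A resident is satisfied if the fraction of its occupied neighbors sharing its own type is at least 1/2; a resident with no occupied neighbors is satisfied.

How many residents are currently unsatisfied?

(1,1)2 0/3 not
(1,2)1 3/4 satisfied
(1,3)1 3/4 satisfied
(1,4)2 1/3 not
(1,5)2 1/2 satisfied
(2,1)1 3/4 satisfied
(2,2)1 5/6 satisfied
(2,4)1 2/6 not
(3,1)1 4/4 satisfied
(3,3)1 3/5 satisfied
(3,4)2 2/5 not
(3,5)2 2/4 satisfied
(4,1)1 2/3 satisfied
(4,2)1 4/5 satisfied
(4,4)2 3/7 not
(4,5)1 1/5 not
(5,2)2 0/4 not
(5,3)1 2/5 not
(5,4)2 1/6 not
(5,5)1 3/5 satisfied
(6,1)1 1/3 not
(6,4)1 4/7 satisfied
(6,5)1 3/5 satisfied
(7,1)2 0/2 not
(7,2)1 1/3 not
(7,3)2 0/3 not
(7,4)1 2/4 satisfied
(7,5)2 0/3 not
Unsatisfied: (1,1), (1,4), (2,4), (3,4), (4,4), (4,5), (5,2), (5,3), (5,4), (6,1), (7,1), (7,2), (7,3), (7,5) — 14 in total.

14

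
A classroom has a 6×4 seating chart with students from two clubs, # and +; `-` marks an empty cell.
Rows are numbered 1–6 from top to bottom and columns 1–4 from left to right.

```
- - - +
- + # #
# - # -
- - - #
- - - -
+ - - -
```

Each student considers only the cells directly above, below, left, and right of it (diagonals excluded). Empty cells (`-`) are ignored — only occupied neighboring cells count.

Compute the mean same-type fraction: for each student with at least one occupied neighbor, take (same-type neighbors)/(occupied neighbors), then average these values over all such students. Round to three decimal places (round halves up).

Row 1: (1,4)+ 0/1
Row 2: (2,2)+ 0/1 · (2,3)# 2/3 · (2,4)# 1/2
Row 3: (3,1)# — no occupied neighbors · (3,3)# 1/1
Row 4: (4,4)# — no occupied neighbors
Row 6: (6,1)+ — no occupied neighbors
Sum over 5 students: 0/1 + 0/1 + 2/3 + 1/2 + 1/1 = 13/6; mean = 13/6 ÷ 5 = 13/30 = 0.433333… → 0.433.

0.433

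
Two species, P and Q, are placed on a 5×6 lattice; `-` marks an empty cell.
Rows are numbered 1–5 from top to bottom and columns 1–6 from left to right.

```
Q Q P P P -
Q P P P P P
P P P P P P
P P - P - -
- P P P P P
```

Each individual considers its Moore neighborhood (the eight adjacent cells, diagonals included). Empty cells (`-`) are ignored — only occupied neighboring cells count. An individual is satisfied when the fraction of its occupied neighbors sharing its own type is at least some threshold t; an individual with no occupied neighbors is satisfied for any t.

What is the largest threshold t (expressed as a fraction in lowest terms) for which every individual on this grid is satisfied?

(1,1)Q 2/3
(1,2)Q 2/5
(1,3)P 4/5
(1,4)P 5/5
(1,5)P 4/4
(2,1)Q 2/5
(2,2)P 5/8
(2,3)P 7/8
(2,4)P 8/8
(2,5)P 7/7
(2,6)P 4/4
(3,1)P 4/5
(3,2)P 6/7
(3,3)P 7/7
(3,4)P 6/6
(3,5)P 6/6
(3,6)P 3/3
(4,1)P 4/4
(4,2)P 6/6
(4,4)P 6/6
(5,2)P 3/3
(5,3)P 4/4
(5,4)P 3/3
(5,5)P 3/3
(5,6)P 1/1
The smallest same-type fraction is 2/5 at (1,2), which reduces to 2/5. Any threshold above that leaves this individual unsatisfied.

2/5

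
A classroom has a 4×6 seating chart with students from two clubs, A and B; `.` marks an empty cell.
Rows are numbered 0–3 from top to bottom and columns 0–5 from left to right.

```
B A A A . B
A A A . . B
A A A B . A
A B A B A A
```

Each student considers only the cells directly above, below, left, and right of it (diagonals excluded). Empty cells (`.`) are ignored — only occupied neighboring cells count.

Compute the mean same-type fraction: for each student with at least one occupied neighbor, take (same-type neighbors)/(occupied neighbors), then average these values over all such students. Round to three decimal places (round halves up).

(0,0)B 0/2
(0,1)A 2/3
(0,2)A 3/3
(0,3)A 1/1
(0,5)B 1/1
(1,0)A 2/3
(1,1)A 4/4
(1,2)A 3/3
(1,5)B 1/2
(2,0)A 3/3
(2,1)A 3/4
(2,2)A 3/4
(2,3)B 1/2
(2,5)A 1/2
(3,0)A 1/2
(3,1)B 0/3
(3,2)A 1/3
(3,3)B 1/3
(3,4)A 1/2
(3,5)A 2/2
Sum over 20 students: 0/2 + 2/3 + 3/3 + 1/1 + 1/1 + 2/3 + 4/4 + 3/3 + 1/2 + 3/3 + 3/4 + 3/4 + 1/2 + 1/2 + 1/2 + 0/3 + 1/3 + 1/3 + 1/2 + 2/2 = 13; mean = 13 ÷ 20 = 13/20 = 0.65 → 0.650.

0.650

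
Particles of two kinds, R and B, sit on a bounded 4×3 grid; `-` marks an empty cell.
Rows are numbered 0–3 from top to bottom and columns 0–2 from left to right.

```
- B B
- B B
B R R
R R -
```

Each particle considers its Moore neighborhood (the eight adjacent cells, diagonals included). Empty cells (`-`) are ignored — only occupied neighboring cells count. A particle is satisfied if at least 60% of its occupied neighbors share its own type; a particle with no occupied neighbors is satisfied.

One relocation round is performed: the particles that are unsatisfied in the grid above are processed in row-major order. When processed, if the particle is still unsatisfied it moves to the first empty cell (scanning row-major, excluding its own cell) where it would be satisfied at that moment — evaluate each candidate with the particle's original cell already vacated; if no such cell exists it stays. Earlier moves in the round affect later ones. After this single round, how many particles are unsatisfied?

0

Initially unsatisfied (in order): (2,0), (2,1), (2,2).
  (2,0) → (0,0).
  (2,1): now satisfied by earlier moves; stays.
  (2,2) → (2,0).
Resulting grid:
B B B
- B B
R R -
R R -
All satisfied now.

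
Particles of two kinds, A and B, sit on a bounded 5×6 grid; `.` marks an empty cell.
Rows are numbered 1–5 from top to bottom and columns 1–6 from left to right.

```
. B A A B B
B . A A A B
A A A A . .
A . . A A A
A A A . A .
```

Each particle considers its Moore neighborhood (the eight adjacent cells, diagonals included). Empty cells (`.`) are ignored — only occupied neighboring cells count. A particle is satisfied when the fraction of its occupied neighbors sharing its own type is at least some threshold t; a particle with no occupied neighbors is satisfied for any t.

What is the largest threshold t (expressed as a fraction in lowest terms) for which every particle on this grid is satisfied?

1/3

Row 1: (1,2)B 1/3 · (1,3)A 3/4 · (1,4)A 4/5 · (1,5)B 2/5 · (1,6)B 2/3
Row 2: (2,1)B 1/3 · (2,3)A 6/7 · (2,4)A 6/7 · (2,5)A 3/6 · (2,6)B 2/3
Row 3: (3,1)A 2/3 · (3,2)A 4/5 · (3,3)A 5/5 · (3,4)A 6/6
Row 4: (4,1)A 4/4 · (4,4)A 5/5 · (4,5)A 4/4 · (4,6)A 2/2
Row 5: (5,1)A 2/2 · (5,2)A 3/3 · (5,3)A 2/2 · (5,5)A 3/3
The smallest same-type fraction is 1/3 at (1,2), which reduces to 1/3. Any threshold above that leaves this particle unsatisfied.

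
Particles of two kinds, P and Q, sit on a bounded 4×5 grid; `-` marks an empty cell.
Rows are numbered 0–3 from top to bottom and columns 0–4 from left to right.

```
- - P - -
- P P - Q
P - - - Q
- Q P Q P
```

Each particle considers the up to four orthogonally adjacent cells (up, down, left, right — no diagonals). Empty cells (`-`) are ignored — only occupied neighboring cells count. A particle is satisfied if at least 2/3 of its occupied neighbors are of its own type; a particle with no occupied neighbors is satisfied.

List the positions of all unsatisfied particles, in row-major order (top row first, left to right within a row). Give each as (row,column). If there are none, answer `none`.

(0,2)P 1/1 ok
(1,1)P 1/1 ok
(1,2)P 2/2 ok
(1,4)Q 1/1 ok
(2,0)P 0/0 ok
(2,4)Q 1/2 unhappy
(3,1)Q 0/1 unhappy
(3,2)P 0/2 unhappy
(3,3)Q 0/2 unhappy
(3,4)P 0/2 unhappy

(2,4), (3,1), (3,2), (3,3), (3,4)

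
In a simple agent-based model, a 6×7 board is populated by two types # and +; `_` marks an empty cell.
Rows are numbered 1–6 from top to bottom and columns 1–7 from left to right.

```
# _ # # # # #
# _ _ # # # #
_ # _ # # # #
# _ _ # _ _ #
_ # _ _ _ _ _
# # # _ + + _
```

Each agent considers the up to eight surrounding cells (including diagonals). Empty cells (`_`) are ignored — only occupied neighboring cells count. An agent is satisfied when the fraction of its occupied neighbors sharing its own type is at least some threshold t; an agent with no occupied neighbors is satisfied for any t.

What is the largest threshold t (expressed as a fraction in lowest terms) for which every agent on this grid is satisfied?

(1,1)# 1/1
(1,3)# 2/2
(1,4)# 4/4
(1,5)# 5/5
(1,6)# 5/5
(1,7)# 3/3
(2,1)# 2/2
(2,4)# 6/6
(2,5)# 8/8
(2,6)# 8/8
(2,7)# 5/5
(3,2)# 2/2
(3,4)# 4/4
(3,5)# 6/6
(3,6)# 6/6
(3,7)# 4/4
(4,1)# 2/2
(4,4)# 2/2
(4,7)# 2/2
(5,2)# 4/4
(6,1)# 2/2
(6,2)# 3/3
(6,3)# 2/2
(6,5)+ 1/1
(6,6)+ 1/1
The smallest same-type fraction is 1/1 at (1,1), which reduces to 1/1. Any threshold above that leaves this agent unsatisfied.

1/1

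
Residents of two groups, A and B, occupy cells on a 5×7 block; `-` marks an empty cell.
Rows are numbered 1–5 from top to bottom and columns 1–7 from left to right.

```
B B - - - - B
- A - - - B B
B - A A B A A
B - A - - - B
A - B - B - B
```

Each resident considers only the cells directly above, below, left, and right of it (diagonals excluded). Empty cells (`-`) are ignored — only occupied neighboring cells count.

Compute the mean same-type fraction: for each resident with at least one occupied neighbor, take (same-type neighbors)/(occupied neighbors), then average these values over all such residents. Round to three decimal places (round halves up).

0.519

Row 1: (1,1)B 1/1 · (1,2)B 1/2 · (1,7)B 1/1
Row 2: (2,2)A 0/1 · (2,6)B 1/2 · (2,7)B 2/3
Row 3: (3,1)B 1/1 · (3,3)A 2/2 · (3,4)A 1/2 · (3,5)B 0/2 · (3,6)A 1/3 · (3,7)A 1/3
Row 4: (4,1)B 1/2 · (4,3)A 1/2 · (4,7)B 1/2
Row 5: (5,1)A 0/1 · (5,3)B 0/1 · (5,5)B — no occupied neighbors · (5,7)B 1/1
Sum over 18 residents: 1/1 + 1/2 + 1/1 + 0/1 + 1/2 + 2/3 + 1/1 + 2/2 + 1/2 + 0/2 + 1/3 + 1/3 + 1/2 + 1/2 + 1/2 + 0/1 + 0/1 + 1/1 = 28/3; mean = 28/3 ÷ 18 = 14/27 = 0.518518… → 0.519.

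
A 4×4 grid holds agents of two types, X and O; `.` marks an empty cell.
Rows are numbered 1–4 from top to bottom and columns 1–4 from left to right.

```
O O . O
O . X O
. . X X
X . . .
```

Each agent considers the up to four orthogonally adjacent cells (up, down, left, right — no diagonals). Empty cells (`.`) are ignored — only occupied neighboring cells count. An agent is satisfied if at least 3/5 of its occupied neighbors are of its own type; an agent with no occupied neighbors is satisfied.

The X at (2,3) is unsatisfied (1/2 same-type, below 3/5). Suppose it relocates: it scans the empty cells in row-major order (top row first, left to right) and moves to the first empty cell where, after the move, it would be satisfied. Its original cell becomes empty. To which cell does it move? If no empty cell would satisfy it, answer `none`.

Vacating (2,3). Empty cells in order:
  (1,3): 0/2 same-type → still unsatisfied.
  (2,2): 0/2 same-type → still unsatisfied.
  (3,1): 1/2 same-type → still unsatisfied.
  (3,2): 1/1 same-type → satisfied — stop here.

(3,2)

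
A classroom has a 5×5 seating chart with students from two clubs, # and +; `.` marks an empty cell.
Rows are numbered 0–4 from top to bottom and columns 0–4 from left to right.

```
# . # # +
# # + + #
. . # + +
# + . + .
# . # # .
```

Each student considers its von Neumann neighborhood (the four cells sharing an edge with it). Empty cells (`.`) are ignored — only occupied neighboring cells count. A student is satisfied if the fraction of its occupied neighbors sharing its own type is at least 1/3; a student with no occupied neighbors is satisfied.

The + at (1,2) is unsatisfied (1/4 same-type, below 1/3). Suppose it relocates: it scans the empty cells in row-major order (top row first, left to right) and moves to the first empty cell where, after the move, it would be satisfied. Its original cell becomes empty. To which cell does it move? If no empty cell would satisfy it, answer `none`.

Vacating (1,2). Empty cells in order:
  (0,1): 0/3 same-type → still unsatisfied.
  (2,0): 0/2 same-type → still unsatisfied.
  (2,1): 1/3 same-type → satisfied — stop here.

(2,1)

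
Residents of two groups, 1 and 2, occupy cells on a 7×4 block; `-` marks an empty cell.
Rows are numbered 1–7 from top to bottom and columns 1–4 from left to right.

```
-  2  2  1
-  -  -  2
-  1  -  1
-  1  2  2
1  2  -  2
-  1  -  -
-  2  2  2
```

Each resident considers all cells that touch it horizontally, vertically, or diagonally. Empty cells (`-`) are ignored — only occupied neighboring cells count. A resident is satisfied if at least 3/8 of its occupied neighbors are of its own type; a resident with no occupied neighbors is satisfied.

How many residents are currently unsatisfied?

5

(1,2)2 1/1 ok
(1,3)2 2/3 ok
(1,4)1 0/2 unhappy
(2,4)2 1/3 unhappy
(3,2)1 1/2 ok
(3,4)1 0/3 unhappy
(4,2)1 2/4 ok
(4,3)2 3/6 ok
(4,4)2 2/3 ok
(5,1)1 2/3 ok
(5,2)2 1/4 unhappy
(5,4)2 2/2 ok
(6,2)1 1/4 unhappy
(7,2)2 1/2 ok
(7,3)2 2/3 ok
(7,4)2 1/1 ok
Unsatisfied: (1,4), (2,4), (3,4), (5,2), (6,2) — 5 in total.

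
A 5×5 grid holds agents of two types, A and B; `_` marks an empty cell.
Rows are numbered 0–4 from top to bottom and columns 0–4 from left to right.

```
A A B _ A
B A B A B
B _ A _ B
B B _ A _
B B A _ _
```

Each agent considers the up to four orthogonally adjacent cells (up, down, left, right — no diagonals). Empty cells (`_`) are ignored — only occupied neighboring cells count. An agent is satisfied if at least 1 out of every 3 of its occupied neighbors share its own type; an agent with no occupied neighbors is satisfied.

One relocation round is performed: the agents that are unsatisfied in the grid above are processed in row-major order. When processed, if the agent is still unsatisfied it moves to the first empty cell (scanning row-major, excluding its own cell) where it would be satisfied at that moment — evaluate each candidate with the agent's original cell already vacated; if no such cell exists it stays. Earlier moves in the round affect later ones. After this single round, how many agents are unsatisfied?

Initially unsatisfied (in order): (0,4), (1,2), (1,3), (2,2), (4,2).
  (0,4) → (0,3).
  (1,2) → (0,4).
  (1,3): now satisfied by earlier moves; stays.
  (2,2): now satisfied by earlier moves; stays.
  (4,2) → (1,2).
Resulting grid:
A A B A B
B A A A B
B _ A _ B
B B _ A _
B B _ _ _
Unsatisfied now: (0,2).

1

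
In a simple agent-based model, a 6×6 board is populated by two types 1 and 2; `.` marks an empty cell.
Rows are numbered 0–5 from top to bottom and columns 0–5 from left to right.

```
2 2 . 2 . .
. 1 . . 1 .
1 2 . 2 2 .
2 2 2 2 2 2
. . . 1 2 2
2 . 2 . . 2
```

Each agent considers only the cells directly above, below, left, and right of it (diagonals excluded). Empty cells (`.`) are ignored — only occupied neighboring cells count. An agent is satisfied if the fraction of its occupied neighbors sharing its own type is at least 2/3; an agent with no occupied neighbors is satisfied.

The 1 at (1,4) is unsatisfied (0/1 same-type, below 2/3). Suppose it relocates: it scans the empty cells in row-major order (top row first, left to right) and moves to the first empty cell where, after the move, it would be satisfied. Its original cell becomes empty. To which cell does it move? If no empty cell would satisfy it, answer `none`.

(0,5)

Vacating (1,4). Empty cells in order:
  (0,2): 0/2 same-type → still unsatisfied.
  (0,4): 0/1 same-type → still unsatisfied.
  (0,5): 0/0 same-type → satisfied — stop here.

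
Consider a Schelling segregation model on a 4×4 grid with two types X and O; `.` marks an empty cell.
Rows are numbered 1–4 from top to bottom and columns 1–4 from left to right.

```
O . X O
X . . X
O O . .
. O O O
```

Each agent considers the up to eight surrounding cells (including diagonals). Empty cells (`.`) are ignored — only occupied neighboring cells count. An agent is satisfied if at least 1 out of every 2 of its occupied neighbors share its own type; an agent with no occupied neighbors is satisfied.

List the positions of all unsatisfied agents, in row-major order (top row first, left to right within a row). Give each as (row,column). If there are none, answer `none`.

(1,1)O 0/1 ✗
(1,3)X 1/2 ✓
(1,4)O 0/2 ✗
(2,1)X 0/3 ✗
(2,4)X 1/2 ✓
(3,1)O 2/3 ✓
(3,2)O 3/4 ✓
(4,2)O 3/3 ✓
(4,3)O 3/3 ✓
(4,4)O 1/1 ✓

(1,1), (1,4), (2,1)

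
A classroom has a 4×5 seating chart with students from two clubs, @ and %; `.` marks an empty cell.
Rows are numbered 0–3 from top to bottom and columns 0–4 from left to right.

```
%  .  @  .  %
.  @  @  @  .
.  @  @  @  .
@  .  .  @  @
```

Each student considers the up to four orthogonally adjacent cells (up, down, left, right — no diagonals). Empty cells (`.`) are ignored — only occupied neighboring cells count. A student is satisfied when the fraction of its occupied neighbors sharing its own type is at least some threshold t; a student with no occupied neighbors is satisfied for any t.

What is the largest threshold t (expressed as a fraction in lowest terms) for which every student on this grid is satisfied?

1/1

(0,0)% — no occupied neighbors
(0,2)@ 1/1
(0,4)% — no occupied neighbors
(1,1)@ 2/2
(1,2)@ 4/4
(1,3)@ 2/2
(2,1)@ 2/2
(2,2)@ 3/3
(2,3)@ 3/3
(3,0)@ — no occupied neighbors
(3,3)@ 2/2
(3,4)@ 1/1
The smallest same-type fraction is 1/1 at (0,2), which reduces to 1/1. Any threshold above that leaves this student unsatisfied.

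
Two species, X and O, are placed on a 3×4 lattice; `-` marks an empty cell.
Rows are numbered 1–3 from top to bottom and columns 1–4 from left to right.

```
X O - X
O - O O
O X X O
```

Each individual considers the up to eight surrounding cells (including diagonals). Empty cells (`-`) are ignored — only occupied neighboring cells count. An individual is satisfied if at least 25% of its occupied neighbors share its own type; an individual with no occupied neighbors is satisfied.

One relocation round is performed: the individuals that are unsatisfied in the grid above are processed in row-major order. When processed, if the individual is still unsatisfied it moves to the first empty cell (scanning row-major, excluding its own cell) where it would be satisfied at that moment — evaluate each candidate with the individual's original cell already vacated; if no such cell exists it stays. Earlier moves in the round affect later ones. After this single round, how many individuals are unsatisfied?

0

Initially unsatisfied (in order): (1,1), (1,4).
  (1,1) → (1,3).
  (1,4): now satisfied by earlier moves; stays.
Resulting grid:
- O X X
O - O O
O X X O
All satisfied now.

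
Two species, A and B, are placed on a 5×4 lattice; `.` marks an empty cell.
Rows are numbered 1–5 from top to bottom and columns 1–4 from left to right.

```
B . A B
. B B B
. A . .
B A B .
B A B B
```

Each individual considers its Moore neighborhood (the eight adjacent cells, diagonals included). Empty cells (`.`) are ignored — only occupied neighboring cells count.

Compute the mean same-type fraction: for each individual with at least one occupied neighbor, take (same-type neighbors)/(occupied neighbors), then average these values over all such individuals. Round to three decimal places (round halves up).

(1,1)B 1/1
(1,3)A 0/4
(1,4)B 2/3
(2,2)B 2/4
(2,3)B 3/5
(2,4)B 2/3
(3,2)A 1/5
(4,1)B 1/4
(4,2)A 2/6
(4,3)B 2/5
(5,1)B 1/3
(5,2)A 1/5
(5,3)B 2/4
(5,4)B 2/2
Sum over 14 individuals: 1/1 + 0/4 + 2/3 + 2/4 + 3/5 + 2/3 + 1/5 + 1/4 + 2/6 + 2/5 + 1/3 + 1/5 + 2/4 + 2/2 = 133/20; mean = 133/20 ÷ 14 = 19/40 = 0.475 → 0.475.

0.475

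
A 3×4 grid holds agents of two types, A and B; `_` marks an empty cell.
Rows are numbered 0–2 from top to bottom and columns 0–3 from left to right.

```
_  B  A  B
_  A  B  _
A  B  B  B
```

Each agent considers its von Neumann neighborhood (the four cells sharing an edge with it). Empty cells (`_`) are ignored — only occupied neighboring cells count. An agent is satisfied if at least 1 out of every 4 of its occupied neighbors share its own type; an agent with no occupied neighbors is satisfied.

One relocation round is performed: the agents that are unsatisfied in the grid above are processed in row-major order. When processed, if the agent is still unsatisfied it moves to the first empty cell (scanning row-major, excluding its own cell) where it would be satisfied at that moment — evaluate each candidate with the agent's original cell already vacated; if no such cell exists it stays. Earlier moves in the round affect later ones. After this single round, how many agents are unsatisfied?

2

Initially unsatisfied (in order): (0,1), (0,2), (0,3), (1,1), (2,0).
  (0,1) → (0,0).
  (0,2) → (0,1).
  (0,3): now satisfied by earlier moves; stays.
  (1,1): now satisfied by earlier moves; stays.
  (2,0) → (0,2).
Resulting grid:
B A A B
_ A B _
_ B B B
Unsatisfied now: (0,0), (0,3).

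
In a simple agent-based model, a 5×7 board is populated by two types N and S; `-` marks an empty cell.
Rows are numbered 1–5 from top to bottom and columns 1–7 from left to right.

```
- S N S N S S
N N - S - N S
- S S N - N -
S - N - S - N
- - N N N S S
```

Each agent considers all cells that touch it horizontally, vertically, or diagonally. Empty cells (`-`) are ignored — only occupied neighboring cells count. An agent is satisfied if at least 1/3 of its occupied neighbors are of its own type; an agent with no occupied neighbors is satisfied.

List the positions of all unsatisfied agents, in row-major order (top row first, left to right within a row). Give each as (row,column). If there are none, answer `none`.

(1,2), (1,3), (1,5), (3,4), (4,5)

(1,2)S 0/3 ✗
(1,3)N 1/4 ✗
(1,4)S 1/3 ✓
(1,5)N 1/4 ✗
(1,6)S 2/4 ✓
(1,7)S 2/3 ✓
(2,1)N 1/3 ✓
(2,2)N 2/5 ✓
(2,4)S 2/5 ✓
(2,6)N 2/5 ✓
(2,7)S 2/4 ✓
(3,2)S 2/5 ✓
(3,3)S 2/5 ✓
(3,4)N 1/4 ✗
(3,6)N 2/4 ✓
(4,1)S 1/1 ✓
(4,3)N 3/5 ✓
(4,5)S 1/5 ✗
(4,7)N 1/3 ✓
(5,3)N 2/2 ✓
(5,4)N 3/4 ✓
(5,5)N 1/3 ✓
(5,6)S 2/4 ✓
(5,7)S 1/2 ✓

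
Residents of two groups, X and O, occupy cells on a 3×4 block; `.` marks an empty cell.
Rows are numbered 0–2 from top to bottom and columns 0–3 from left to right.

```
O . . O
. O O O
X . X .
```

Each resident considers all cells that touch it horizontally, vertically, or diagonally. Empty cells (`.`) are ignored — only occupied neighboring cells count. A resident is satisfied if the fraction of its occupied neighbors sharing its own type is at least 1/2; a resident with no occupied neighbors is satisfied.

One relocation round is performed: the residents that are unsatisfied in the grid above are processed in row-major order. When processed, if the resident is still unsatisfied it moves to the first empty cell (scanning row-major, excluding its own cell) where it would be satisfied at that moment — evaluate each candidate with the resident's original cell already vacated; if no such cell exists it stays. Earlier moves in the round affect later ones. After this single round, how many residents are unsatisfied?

2

Initially unsatisfied (in order): (2,0), (2,2).
  (2,0): no empty cell satisfies it; stays.
  (2,2): no empty cell satisfies it; stays.
Resulting grid:
O . . O
. O O O
X . X .
Unsatisfied now: (2,0), (2,2).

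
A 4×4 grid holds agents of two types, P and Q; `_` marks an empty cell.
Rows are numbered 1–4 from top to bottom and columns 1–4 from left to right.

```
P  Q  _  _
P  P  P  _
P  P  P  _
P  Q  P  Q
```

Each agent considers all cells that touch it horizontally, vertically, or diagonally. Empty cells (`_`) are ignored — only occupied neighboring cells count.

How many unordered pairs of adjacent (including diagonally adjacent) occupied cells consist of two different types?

Scan each occupied cell's neighbors to the right and below (and the two forward diagonals) so each pair is counted once.
From row 1: 4 unlike of 6 pairs (running 4/6).
From row 2: 0 unlike of 9 pairs (running 4/15).
From row 3: 4 unlike of 10 pairs (running 8/25).
From row 4: 3 unlike of 3 pairs (running 11/28).
Total adjacent occupied pairs: 28; unlike-type pairs: 11.

11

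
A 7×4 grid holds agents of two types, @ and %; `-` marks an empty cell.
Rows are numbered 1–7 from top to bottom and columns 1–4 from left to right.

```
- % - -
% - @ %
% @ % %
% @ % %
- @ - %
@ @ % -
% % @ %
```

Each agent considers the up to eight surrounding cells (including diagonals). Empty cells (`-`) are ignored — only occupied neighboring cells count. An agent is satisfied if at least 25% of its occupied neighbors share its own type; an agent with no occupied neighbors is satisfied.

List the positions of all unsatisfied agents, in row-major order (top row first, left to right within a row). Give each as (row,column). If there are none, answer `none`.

(1,2)% 1/2 ✓
(2,1)% 2/3 ✓
(2,3)@ 1/5 ✗
(2,4)% 2/3 ✓
(3,1)% 2/4 ✓
(3,2)@ 2/7 ✓
(3,3)% 4/7 ✓
(3,4)% 4/5 ✓
(4,1)% 1/4 ✓
(4,2)@ 2/6 ✓
(4,3)% 4/7 ✓
(4,4)% 4/4 ✓
(5,2)@ 3/6 ✓
(5,4)% 3/3 ✓
(6,1)@ 2/4 ✓
(6,2)@ 3/6 ✓
(6,3)% 3/6 ✓
(7,1)% 1/3 ✓
(7,2)% 2/5 ✓
(7,3)@ 1/4 ✓
(7,4)% 1/2 ✓

(2,3)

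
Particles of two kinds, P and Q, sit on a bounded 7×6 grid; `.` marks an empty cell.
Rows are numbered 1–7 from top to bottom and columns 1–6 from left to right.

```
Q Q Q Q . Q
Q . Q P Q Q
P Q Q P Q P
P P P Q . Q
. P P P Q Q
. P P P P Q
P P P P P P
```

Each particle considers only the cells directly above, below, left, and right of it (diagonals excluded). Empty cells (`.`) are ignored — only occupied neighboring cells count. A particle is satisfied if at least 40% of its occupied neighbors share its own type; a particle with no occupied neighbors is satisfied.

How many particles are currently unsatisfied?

9

Row 1: (1,1)Q 2/2 satisfied · (1,2)Q 2/2 satisfied · (1,3)Q 3/3 satisfied · (1,4)Q 1/2 satisfied · (1,6)Q 1/1 satisfied
Row 2: (2,1)Q 1/2 satisfied · (2,3)Q 2/3 satisfied · (2,4)P 1/4 not · (2,5)Q 2/3 satisfied · (2,6)Q 2/3 satisfied
Row 3: (3,1)P 1/3 not · (3,2)Q 1/3 not · (3,3)Q 2/4 satisfied · (3,4)P 1/4 not · (3,5)Q 1/3 not · (3,6)P 0/3 not
Row 4: (4,1)P 2/2 satisfied · (4,2)P 3/4 satisfied · (4,3)P 2/4 satisfied · (4,4)Q 0/3 not · (4,6)Q 1/2 satisfied
Row 5: (5,2)P 3/3 satisfied · (5,3)P 4/4 satisfied · (5,4)P 2/4 satisfied · (5,5)Q 1/3 not · (5,6)Q 3/3 satisfied
Row 6: (6,2)P 3/3 satisfied · (6,3)P 4/4 satisfied · (6,4)P 4/4 satisfied · (6,5)P 2/4 satisfied · (6,6)Q 1/3 not
Row 7: (7,1)P 1/1 satisfied · (7,2)P 3/3 satisfied · (7,3)P 3/3 satisfied · (7,4)P 3/3 satisfied · (7,5)P 3/3 satisfied · (7,6)P 1/2 satisfied
Unsatisfied: (2,4), (3,1), (3,2), (3,4), (3,5), (3,6), (4,4), (5,5), (6,6) — 9 in total.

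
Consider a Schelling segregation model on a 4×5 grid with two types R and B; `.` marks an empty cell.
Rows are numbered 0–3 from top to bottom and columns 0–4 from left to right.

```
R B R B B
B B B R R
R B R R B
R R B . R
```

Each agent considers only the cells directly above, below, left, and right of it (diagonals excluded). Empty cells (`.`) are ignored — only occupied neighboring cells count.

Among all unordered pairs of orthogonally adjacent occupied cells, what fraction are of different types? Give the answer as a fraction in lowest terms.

9/14

Scan each occupied cell's neighbors to the right and below so each pair is counted once.
Row 0: R(0,0)–B(0,1)≠ R(0,0)–B(1,0)≠ B(0,1)–R(0,2)≠ B(0,1)–B(1,1)= R(0,2)–B(0,3)≠ R(0,2)–B(1,2)≠ B(0,3)–B(0,4)= B(0,3)–R(1,3)≠ B(0,4)–R(1,4)≠  → 7/9 unlike.
Row 1: B(1,0)–B(1,1)= B(1,0)–R(2,0)≠ B(1,1)–B(1,2)= B(1,1)–B(2,1)= B(1,2)–R(1,3)≠ B(1,2)–R(2,2)≠ R(1,3)–R(1,4)= R(1,3)–R(2,3)= R(1,4)–B(2,4)≠  → 4/9 unlike.
Row 2: R(2,0)–B(2,1)≠ R(2,0)–R(3,0)= B(2,1)–R(2,2)≠ B(2,1)–R(3,1)≠ R(2,2)–R(2,3)= R(2,2)–B(3,2)≠ R(2,3)–B(2,4)≠ B(2,4)–R(3,4)≠  → 6/8 unlike.
Row 3: R(3,0)–R(3,1)= R(3,1)–B(3,2)≠  → 1/2 unlike.
Total adjacent occupied pairs: 28; unlike-type pairs: 18.
18/28 reduces to 9/14.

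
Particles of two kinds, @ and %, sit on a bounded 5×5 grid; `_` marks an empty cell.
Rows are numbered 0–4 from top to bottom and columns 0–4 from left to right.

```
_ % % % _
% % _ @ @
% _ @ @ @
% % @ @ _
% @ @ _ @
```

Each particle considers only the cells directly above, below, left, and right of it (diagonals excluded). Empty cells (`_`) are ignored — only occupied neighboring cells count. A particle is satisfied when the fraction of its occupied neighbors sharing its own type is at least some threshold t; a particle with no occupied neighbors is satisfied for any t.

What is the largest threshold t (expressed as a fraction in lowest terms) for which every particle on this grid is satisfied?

Row 0: (0,1)% 2/2 · (0,2)% 2/2 · (0,3)% 1/2
Row 1: (1,0)% 2/2 · (1,1)% 2/2 · (1,3)@ 2/3 · (1,4)@ 2/2
Row 2: (2,0)% 2/2 · (2,2)@ 2/2 · (2,3)@ 4/4 · (2,4)@ 2/2
Row 3: (3,0)% 3/3 · (3,1)% 1/3 · (3,2)@ 3/4 · (3,3)@ 2/2
Row 4: (4,0)% 1/2 · (4,1)@ 1/3 · (4,2)@ 2/2 · (4,4)@ — no occupied neighbors
The smallest same-type fraction is 1/3 at (3,1), which reduces to 1/3. Any threshold above that leaves this particle unsatisfied.

1/3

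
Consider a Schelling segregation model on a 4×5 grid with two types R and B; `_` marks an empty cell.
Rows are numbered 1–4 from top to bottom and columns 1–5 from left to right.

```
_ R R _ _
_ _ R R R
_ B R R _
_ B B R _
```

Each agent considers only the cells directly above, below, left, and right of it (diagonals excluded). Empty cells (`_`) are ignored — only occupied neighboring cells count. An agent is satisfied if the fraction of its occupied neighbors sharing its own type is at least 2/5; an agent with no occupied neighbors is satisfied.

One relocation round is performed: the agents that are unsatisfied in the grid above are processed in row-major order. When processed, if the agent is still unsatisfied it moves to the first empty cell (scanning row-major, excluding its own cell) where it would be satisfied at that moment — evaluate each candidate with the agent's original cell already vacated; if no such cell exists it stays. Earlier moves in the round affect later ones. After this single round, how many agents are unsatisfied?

0

Initially unsatisfied (in order): (4,3).
  (4,3) → (2,1).
Resulting grid:
_ R R _ _
B _ R R R
_ B R R _
_ B _ R _
All satisfied now.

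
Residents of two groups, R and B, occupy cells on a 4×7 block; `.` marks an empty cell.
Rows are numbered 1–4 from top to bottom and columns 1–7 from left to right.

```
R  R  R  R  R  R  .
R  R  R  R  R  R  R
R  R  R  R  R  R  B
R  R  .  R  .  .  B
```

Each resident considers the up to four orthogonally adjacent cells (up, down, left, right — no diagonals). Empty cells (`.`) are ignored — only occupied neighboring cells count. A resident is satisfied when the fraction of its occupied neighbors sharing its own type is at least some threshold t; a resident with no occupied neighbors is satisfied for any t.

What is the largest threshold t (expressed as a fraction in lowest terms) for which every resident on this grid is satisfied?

Row 1: (1,1)R 2/2 · (1,2)R 3/3 · (1,3)R 3/3 · (1,4)R 3/3 · (1,5)R 3/3 · (1,6)R 2/2
Row 2: (2,1)R 3/3 · (2,2)R 4/4 · (2,3)R 4/4 · (2,4)R 4/4 · (2,5)R 4/4 · (2,6)R 4/4 · (2,7)R 1/2
Row 3: (3,1)R 3/3 · (3,2)R 4/4 · (3,3)R 3/3 · (3,4)R 4/4 · (3,5)R 3/3 · (3,6)R 2/3 · (3,7)B 1/3
Row 4: (4,1)R 2/2 · (4,2)R 2/2 · (4,4)R 1/1 · (4,7)B 1/1
The smallest same-type fraction is 1/3 at (3,7), which reduces to 1/3. Any threshold above that leaves this resident unsatisfied.

1/3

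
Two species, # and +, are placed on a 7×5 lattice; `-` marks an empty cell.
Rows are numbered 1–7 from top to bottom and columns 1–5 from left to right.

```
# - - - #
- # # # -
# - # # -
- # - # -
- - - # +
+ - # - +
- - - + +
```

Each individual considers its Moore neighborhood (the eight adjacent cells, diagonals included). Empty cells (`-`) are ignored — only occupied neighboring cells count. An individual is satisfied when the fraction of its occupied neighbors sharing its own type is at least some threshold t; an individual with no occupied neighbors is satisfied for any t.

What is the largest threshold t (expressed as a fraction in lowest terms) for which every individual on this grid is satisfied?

Row 1: (1,1)# 1/1 · (1,5)# 1/1
Row 2: (2,2)# 4/4 · (2,3)# 4/4 · (2,4)# 4/4
Row 3: (3,1)# 2/2 · (3,3)# 6/6 · (3,4)# 4/4
Row 4: (4,2)# 2/2 · (4,4)# 3/4
Row 5: (5,4)# 2/4 · (5,5)+ 1/3
Row 6: (6,1)+ — no occupied neighbors · (6,3)# 1/2 · (6,5)+ 3/4
Row 7: (7,4)+ 2/3 · (7,5)+ 2/2
The smallest same-type fraction is 1/3 at (5,5), which reduces to 1/3. Any threshold above that leaves this individual unsatisfied.

1/3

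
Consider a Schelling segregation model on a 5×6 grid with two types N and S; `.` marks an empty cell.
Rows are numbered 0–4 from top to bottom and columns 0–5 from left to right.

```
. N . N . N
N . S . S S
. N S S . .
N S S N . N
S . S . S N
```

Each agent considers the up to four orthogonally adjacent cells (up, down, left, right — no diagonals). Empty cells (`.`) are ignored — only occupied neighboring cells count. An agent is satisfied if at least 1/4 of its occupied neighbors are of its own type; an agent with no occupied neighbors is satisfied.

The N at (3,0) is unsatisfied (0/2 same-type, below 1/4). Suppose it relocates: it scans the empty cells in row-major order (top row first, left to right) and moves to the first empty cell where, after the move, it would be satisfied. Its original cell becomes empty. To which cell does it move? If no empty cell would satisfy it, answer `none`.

Vacating (3,0). Empty cells in order:
  (0,0): 2/2 same-type → satisfied — stop here.

(0,0)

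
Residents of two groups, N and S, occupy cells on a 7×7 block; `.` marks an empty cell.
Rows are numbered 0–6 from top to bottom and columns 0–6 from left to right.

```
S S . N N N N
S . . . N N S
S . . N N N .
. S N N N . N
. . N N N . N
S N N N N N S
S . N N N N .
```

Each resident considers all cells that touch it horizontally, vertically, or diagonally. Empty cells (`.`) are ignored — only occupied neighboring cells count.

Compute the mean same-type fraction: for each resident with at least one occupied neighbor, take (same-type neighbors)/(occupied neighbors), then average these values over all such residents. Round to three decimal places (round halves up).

0.829

(0,0)S 2/2
(0,1)S 2/2
(0,3)N 2/2
(0,4)N 4/4
(0,5)N 4/5
(0,6)N 2/3
(1,0)S 3/3
(1,4)N 7/7
(1,5)N 6/7
(1,6)S 0/4
(2,0)S 2/2
(2,3)N 5/5
(2,4)N 6/6
(2,5)N 5/6
(3,1)S 1/3
(3,2)N 4/5
(3,3)N 7/7
(3,4)N 6/6
(3,6)N 2/2
(4,2)N 6/7
(4,3)N 8/8
(4,4)N 6/6
(4,6)N 2/3
(5,0)S 1/2
(5,1)N 3/5
(5,2)N 6/6
(5,3)N 8/8
(5,4)N 7/7
(5,5)N 5/6
(5,6)S 0/3
(6,0)S 1/2
(6,2)N 4/4
(6,3)N 5/5
(6,4)N 5/5
(6,5)N 3/4
Sum over 35 residents: 2/2 + 2/2 + 2/2 + 4/4 + 4/5 + 2/3 + 3/3 + 7/7 + 6/7 + 0/4 + 2/2 + 5/5 + 6/6 + 5/6 + 1/3 + 4/5 + 7/7 + 6/6 + 2/2 + 6/7 + 8/8 + 6/6 + 2/3 + 1/2 + 3/5 + 6/6 + 8/8 + 7/7 + 5/6 + 0/3 + 1/2 + 4/4 + 5/5 + 5/5 + 3/4 = 12179/420; mean = 12179/420 ÷ 35 = 12179/14700 = 0.828503… → 0.829.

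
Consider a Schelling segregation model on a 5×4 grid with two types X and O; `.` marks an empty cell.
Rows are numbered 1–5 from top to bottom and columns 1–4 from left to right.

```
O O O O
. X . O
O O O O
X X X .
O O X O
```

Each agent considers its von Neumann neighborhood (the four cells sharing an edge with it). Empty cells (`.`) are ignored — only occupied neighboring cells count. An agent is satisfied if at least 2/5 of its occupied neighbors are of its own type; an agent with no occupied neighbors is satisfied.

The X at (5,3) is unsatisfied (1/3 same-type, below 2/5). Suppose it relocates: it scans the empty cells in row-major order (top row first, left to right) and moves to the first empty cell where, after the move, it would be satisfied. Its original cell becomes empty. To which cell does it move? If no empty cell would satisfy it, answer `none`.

Vacating (5,3). Empty cells in order:
  (2,1): 1/3 same-type → still unsatisfied.
  (2,3): 1/4 same-type → still unsatisfied.
  (4,4): 1/3 same-type → still unsatisfied.

none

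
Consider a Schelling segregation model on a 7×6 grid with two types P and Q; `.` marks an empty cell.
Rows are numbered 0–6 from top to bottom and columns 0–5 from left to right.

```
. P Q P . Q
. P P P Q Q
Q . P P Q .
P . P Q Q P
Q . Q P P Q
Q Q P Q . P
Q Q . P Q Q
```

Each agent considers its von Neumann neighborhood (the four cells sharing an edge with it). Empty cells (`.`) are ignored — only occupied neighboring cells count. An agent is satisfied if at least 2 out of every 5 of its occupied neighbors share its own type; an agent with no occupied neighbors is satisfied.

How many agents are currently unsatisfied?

(0,1)P 1/2 ok
(0,2)Q 0/3 unhappy
(0,3)P 1/2 ok
(0,5)Q 1/1 ok
(1,1)P 2/2 ok
(1,2)P 3/4 ok
(1,3)P 3/4 ok
(1,4)Q 2/3 ok
(1,5)Q 2/2 ok
(2,0)Q 0/1 unhappy
(2,2)P 3/3 ok
(2,3)P 2/4 ok
(2,4)Q 2/3 ok
(3,0)P 0/2 unhappy
(3,2)P 1/3 unhappy
(3,3)Q 1/4 unhappy
(3,4)Q 2/4 ok
(3,5)P 0/2 unhappy
(4,0)Q 1/2 ok
(4,2)Q 0/3 unhappy
(4,3)P 1/4 unhappy
(4,4)P 1/3 unhappy
(4,5)Q 0/3 unhappy
(5,0)Q 3/3 ok
(5,1)Q 2/3 ok
(5,2)P 0/3 unhappy
(5,3)Q 0/3 unhappy
(5,5)P 0/2 unhappy
(6,0)Q 2/2 ok
(6,1)Q 2/2 ok
(6,3)P 0/2 unhappy
(6,4)Q 1/2 ok
(6,5)Q 1/2 ok
Unsatisfied: (0,2), (2,0), (3,0), (3,2), (3,3), (3,5), (4,2), (4,3), (4,4), (4,5), (5,2), (5,3), (5,5), (6,3) — 14 in total.

14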